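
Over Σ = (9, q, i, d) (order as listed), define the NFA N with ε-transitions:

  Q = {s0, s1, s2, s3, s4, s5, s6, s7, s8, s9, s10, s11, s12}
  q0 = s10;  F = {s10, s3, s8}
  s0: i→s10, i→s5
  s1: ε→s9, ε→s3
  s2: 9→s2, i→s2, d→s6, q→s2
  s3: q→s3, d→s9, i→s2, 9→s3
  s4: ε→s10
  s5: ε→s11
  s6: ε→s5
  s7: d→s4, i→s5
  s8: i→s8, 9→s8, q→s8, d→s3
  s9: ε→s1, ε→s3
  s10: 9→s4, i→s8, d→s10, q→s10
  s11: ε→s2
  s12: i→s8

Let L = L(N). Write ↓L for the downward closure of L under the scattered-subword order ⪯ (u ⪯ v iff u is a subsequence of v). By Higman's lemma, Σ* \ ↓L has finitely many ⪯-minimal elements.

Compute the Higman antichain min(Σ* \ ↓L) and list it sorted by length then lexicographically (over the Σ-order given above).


Antichain: [idi].

|Q|=13, |F|=3, |δ|=29 (8 ε).
min D↑ (4 st, q0=0, F={3}): 0:9→0,q→0,i→1,d→0 1:9→1,q→1,i→1,d→2 2:9→2,q→2,i→3,d→2 3:9→3,q→3,i→3,d→3.
'idi': N↓-sim [10, 8, 7, 4] end={s11,s2,s5,s6} — reject; 3/3 del acc.
1 words, ⪯-incomp.


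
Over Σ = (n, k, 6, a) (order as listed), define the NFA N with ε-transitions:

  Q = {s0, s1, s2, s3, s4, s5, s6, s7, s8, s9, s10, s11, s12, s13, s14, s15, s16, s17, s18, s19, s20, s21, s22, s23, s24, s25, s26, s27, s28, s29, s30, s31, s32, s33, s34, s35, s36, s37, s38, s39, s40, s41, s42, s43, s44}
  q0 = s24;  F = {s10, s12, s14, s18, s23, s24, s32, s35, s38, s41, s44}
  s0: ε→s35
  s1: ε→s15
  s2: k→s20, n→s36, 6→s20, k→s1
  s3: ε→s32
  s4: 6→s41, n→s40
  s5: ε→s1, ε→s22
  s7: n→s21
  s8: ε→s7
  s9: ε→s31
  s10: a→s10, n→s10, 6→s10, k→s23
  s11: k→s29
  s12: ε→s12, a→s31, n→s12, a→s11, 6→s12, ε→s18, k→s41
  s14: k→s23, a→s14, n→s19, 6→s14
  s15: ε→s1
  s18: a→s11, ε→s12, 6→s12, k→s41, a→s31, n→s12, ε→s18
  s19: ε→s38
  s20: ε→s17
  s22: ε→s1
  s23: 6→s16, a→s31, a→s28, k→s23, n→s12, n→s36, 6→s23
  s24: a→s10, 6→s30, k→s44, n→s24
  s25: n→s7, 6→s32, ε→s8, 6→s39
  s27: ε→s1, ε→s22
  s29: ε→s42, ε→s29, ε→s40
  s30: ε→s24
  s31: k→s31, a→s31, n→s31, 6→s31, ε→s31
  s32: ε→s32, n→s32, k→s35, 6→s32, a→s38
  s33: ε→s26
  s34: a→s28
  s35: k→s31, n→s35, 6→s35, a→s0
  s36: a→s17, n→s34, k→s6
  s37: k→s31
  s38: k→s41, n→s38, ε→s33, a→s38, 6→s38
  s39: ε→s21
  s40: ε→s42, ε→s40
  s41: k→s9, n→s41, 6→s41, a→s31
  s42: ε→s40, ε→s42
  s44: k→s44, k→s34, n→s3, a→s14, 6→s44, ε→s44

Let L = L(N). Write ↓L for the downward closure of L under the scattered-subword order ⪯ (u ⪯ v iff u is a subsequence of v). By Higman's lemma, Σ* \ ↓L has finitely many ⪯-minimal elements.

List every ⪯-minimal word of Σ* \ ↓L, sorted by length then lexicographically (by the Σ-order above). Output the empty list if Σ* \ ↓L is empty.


min(Σ*\↓L) = [aka, knkk].

|Q|=45, |F|=11, |δ|=102 (32 ε).
min D↑ (11 st, q0=0, F={9}): 0:n→0,k→1,6→0,a→2 1:n→3,k→1,6→1,a→4 2:n→2,k→5,6→2,a→2 3:n→3,k→6,6→3,a→7 4:n→7,k→5,6→4,a→4 5:n→8,k→5,6→5,a→9 6:n→6,k→9,6→6,a→6 7:n→7,k→10,6→7,a→7 8:n→8,k→10,6→8,a→9 9:n→9,k→9,6→9,a→9 10:n→10,k→9,6→10,a→9 (ε-aug+det+¬).
'aka': N↓-sim [29, 24, 16, 7] end={s11,s17,s28,s29,s31,s40,s42} ∉↓L; 3/3 single-dels accept.
'knkk': |S_i|=[29, 26, 22, 9, 2] end={s31,s9} — reject; 4/4 del acc.
2 words, ⪯-incomp.


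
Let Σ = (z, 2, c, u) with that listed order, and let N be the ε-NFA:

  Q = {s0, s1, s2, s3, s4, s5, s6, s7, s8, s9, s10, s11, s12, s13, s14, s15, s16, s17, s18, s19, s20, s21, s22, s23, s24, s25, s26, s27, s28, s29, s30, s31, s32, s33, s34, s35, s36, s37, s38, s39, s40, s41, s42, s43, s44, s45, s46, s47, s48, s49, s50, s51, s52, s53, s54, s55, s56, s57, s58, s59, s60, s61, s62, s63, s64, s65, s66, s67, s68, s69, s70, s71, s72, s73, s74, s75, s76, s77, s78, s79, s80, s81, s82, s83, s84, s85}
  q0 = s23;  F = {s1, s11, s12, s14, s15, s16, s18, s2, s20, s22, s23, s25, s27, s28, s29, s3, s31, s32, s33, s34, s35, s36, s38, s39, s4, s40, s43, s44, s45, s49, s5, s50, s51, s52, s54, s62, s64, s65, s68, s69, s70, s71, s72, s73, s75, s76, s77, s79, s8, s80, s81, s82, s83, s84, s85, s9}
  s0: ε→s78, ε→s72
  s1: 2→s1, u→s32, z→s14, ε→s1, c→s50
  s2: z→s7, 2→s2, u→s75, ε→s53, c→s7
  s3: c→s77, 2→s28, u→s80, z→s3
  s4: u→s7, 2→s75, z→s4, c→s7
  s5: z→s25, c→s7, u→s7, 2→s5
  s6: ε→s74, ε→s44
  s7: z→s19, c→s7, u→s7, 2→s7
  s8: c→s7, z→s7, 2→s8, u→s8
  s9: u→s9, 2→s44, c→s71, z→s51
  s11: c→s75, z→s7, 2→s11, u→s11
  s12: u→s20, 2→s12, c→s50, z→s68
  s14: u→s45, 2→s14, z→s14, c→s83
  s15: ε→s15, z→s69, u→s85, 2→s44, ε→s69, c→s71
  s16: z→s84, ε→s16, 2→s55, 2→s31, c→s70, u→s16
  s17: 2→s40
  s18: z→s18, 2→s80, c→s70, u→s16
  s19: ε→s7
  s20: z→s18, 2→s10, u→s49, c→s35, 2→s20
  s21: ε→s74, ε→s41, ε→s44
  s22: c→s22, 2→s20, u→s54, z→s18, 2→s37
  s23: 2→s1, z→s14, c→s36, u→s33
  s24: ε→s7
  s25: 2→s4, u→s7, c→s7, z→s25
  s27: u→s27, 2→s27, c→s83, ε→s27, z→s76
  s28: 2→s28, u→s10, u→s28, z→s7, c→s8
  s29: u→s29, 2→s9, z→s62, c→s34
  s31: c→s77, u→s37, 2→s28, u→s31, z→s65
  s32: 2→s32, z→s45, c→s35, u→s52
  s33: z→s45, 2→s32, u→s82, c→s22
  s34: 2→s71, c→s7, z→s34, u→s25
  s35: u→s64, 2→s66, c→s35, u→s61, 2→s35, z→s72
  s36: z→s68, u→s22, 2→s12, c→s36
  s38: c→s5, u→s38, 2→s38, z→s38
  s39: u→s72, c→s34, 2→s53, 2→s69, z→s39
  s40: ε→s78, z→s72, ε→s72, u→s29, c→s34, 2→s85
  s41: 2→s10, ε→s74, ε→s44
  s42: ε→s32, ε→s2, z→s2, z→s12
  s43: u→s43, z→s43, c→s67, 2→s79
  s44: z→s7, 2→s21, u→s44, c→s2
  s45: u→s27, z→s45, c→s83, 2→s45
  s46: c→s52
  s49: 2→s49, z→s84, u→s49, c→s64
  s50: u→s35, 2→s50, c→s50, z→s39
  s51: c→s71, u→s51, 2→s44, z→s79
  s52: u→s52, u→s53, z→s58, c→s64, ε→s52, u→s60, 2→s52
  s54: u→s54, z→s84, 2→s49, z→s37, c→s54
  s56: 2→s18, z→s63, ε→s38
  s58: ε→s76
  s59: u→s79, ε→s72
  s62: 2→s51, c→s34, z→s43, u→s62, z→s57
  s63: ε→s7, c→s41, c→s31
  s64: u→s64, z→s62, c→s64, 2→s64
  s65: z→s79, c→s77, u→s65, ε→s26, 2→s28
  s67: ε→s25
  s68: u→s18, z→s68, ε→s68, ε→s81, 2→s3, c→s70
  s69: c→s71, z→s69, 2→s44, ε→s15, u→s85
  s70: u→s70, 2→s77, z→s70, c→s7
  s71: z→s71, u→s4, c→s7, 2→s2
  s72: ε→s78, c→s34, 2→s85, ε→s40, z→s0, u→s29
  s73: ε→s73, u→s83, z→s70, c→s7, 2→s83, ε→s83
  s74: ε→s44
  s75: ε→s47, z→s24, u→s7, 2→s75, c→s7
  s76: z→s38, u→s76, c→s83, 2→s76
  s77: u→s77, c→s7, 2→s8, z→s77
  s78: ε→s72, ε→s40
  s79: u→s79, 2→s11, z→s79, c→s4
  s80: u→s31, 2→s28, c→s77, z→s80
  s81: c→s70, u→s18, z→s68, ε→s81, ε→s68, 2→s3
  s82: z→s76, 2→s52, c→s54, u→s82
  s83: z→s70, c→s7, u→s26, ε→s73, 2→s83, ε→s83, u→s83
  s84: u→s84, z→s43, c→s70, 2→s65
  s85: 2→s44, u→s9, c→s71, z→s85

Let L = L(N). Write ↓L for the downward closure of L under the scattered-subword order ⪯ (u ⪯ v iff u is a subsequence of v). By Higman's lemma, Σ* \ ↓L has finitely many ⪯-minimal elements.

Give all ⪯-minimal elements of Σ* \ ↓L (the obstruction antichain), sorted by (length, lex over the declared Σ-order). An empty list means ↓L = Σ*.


|Q|=86, |F|=56, |δ|=294 (43 ε).
min D↑ (53 st, q0=0, F={14}): 0:z→1,2→2,c→3,u→4 1:z→1,2→1,c→5,u→6 2:z→1,2→2,c→7,u→8 3:z→9,2→10,c→3,u→11 4:z→6,2→8,c→11,u→12 5:z→13,2→5,c→14,u→5 6:z→6,2→6,c→5,u→15 7:z→16,2→7,c→7,u→17 8:z→6,2→8,c→17,u→18 9:z→9,2→19,c→13,u→20 10:z→9,2→10,c→7,u→21 11:z→20,2→21,c→11,u→22 12:z→23,2→18,c→22,u→12 13:z→13,2→24,c→14,u→13 14:z→14,2→14,c→14,u→14 15:z→23,2→15,c→5,u→15 16:z→16,2→25,c→26,u→27 17:z→27,2→17,c→17,u→28 18:z→23,2→18,c→28,u→18 19:z→19,2→29,c→24,u→30 20:z→20,2→30,c→13,u→31 21:z→20,2→21,c→17,u→32 22:z→33,2→32,c→22,u→22 23:z→34,2→23,c→5,u→23 24:z→24,2→35,c→14,u→24 25:z→25,2→36,c→37,u→38 26:z→26,2→37,c→14,u→39 27:z→27,2→38,c→26,u→40 28:z→41,2→28,c→28,u→28 29:z→14,2→29,c→35,u→29 30:z→30,2→29,c→24,u→42 31:z→33,2→42,c→13,u→31 32:z→33,2→32,c→28,u→32 33:z→43,2→44,c→13,u→33 34:z→34,2→34,c→45,u→34 35:z→14,2→35,c→14,u→35 36:z→14,2→36,c→46,u→36 37:z→37,2→46,c→14,u→47 38:z→38,2→36,c→37,u→48 39:z→39,2→47,c→14,u→14 40:z→41,2→48,c→26,u→40 41:z→43,2→49,c→26,u→41 42:z→44,2→29,c→24,u→42 43:z→43,2→50,c→39,u→43 44:z→50,2→29,c→24,u→44 45:z→39,2→45,c→14,u→14 46:z→14,2→46,c→14,u→51 47:z→47,2→51,c→14,u→14 48:z→49,2→36,c→37,u→48 49:z→50,2→36,c→37,u→49 50:z→50,2→52,c→47,u→50 51:z→14,2→51,c→14,u→14 52:z→14,2→52,c→51,u→52 [Hopcroft].
'zcc': |S_i|=[76, 58, 19, 2] end={s19,s7} — reject; 3/3 single-dels accept.
'cz22z': |S_i|=[76, 63, 49, 31, 15, 3] end={s19,s24,s7} ∉↓L; 5/5 del acc.
'2czcuu': run [76, 70, 45, 36, 12, 7, 2] end={s19,s7} ∉↓L; 6/6 del acc.
'uuzzcu': run [76, 64, 50, 37, 21, 9, 2] end={s19,s7} ∉↓L; 6/6 single-dels accept.
4 minimals (antichain).

A = [zcc, cz22z, 2czcuu, uuzzcu].


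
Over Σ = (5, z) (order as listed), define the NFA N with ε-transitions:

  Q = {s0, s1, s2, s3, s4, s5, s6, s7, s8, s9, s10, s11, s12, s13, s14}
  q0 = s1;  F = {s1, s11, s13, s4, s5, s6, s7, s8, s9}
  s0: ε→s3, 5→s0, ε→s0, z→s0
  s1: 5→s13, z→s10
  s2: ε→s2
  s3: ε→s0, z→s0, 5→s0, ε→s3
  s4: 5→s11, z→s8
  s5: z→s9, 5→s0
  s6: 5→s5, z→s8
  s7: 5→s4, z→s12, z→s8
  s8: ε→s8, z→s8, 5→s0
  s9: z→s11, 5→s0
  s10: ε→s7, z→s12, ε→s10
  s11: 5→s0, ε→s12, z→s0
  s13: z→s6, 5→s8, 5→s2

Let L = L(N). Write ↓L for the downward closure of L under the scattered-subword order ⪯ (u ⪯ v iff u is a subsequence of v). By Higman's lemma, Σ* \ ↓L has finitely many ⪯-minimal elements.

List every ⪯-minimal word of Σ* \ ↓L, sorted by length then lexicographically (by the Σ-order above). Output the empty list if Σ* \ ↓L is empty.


A = [555, zz5, z55z, 5z5zzz].

|Q|=15, |F|=9, |δ|=34 (9 ε).
min D↑ (10 st, q0=0, F={6}): 0:5→1,z→2 1:5→3,z→4 2:5→5,z→3 3:5→6,z→3 4:5→7,z→3 5:5→8,z→3 6:5→6,z→6 7:5→6,z→9 8:5→6,z→6 9:5→6,z→8.
'555': |S_i|=[14, 11, 8, 2] end={s0,s3} ∉↓L; 3/3 del acc.
'zz5': N↓-sim [14, 11, 6, 2] end={s0,s3} ∉↓L; 3/3 del acc.
'z55z': run [14, 11, 8, 4, 2] end={s0,s3} — reject; 4/4 single-dels accept.
'5z5zzz': |S_i|=[14, 11, 8, 6, 5, 4, 2] end={s0,s3} — reject; 6/6 single-dels accept.
4 words, ⪯-incomp.


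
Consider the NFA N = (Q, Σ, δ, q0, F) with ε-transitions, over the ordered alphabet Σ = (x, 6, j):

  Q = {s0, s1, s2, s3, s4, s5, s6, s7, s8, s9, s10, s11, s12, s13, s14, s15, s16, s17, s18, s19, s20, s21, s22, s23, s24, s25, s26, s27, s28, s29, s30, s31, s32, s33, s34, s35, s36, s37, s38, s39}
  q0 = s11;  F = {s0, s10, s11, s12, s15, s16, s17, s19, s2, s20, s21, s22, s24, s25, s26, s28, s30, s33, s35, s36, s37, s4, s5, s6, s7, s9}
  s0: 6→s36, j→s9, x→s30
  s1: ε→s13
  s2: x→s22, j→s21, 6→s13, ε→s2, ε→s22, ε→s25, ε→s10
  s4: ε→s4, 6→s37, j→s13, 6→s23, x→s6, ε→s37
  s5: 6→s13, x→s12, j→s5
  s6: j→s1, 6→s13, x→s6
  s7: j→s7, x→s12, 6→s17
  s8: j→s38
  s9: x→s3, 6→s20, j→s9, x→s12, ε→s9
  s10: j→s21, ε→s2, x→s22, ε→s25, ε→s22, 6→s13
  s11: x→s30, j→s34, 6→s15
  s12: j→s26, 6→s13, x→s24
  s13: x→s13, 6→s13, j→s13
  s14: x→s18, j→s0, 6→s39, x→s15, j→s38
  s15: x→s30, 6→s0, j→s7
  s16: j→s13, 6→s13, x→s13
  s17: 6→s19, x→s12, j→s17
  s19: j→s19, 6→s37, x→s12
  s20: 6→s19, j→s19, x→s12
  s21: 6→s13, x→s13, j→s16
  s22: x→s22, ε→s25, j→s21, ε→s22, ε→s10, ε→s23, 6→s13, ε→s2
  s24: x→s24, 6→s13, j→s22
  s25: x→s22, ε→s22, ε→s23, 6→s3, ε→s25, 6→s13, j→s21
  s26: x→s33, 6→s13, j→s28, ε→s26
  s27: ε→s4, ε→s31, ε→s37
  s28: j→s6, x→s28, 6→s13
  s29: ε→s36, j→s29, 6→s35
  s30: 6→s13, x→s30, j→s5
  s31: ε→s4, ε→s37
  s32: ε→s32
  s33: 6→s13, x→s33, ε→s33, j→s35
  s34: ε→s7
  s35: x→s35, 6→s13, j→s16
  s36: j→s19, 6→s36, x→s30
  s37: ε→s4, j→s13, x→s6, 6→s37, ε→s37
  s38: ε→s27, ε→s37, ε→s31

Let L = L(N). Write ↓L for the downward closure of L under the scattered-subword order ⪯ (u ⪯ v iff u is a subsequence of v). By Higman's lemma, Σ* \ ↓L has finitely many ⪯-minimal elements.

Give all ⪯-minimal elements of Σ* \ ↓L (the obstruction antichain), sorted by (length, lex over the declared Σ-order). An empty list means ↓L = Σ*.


|Q|=40, |F|=26, |δ|=126 (34 ε).
min D↑ (23 st, q0=0, F={4}): 0:x→1,6→2,j→3 1:x→1,6→4,j→5 2:x→1,6→6,j→3 3:x→7,6→8,j→3 4:x→4,6→4,j→4 5:x→7,6→4,j→5 6:x→1,6→9,j→10 7:x→11,6→4,j→12 8:x→7,6→13,j→8 9:x→1,6→9,j→13 10:x→7,6→14,j→10 11:x→11,6→4,j→15 12:x→16,6→4,j→17 13:x→7,6→18,j→13 14:x→7,6→13,j→13 15:x→15,6→4,j→19 16:x→16,6→4,j→20 17:x→17,6→4,j→21 18:x→21,6→18,j→4 19:x→4,6→4,j→22 20:x→20,6→4,j→22 21:x→21,6→4,j→4 22:x→4,6→4,j→4 [Hopcroft].
'x6': |S_i|=[31, 19, 2] end={s13,s3} — reject; 2/2 single-dels accept.
'j666j': |S_i|=[31, 26, 22, 20, 7, 2] end={s1,s13} rej; 5/5 single-dels accept.
'666j6j': run [31, 29, 27, 24, 21, 7, 2] end={s1,s13} rej; 6/6 del acc.
'jxxjjx': N↓-sim [31, 26, 17, 15, 12, 4, 1] end={s13} rej; 6/6 deletions ∈↓L.
'jxjjjj': N↓-sim [31, 26, 17, 15, 7, 4, 2] end={s1,s13} ∉↓L; 6/6 del acc.
5 obstructions.

min(Σ*\↓L) = [x6, j666j, 666j6j, jxxjjx, jxjjjj].


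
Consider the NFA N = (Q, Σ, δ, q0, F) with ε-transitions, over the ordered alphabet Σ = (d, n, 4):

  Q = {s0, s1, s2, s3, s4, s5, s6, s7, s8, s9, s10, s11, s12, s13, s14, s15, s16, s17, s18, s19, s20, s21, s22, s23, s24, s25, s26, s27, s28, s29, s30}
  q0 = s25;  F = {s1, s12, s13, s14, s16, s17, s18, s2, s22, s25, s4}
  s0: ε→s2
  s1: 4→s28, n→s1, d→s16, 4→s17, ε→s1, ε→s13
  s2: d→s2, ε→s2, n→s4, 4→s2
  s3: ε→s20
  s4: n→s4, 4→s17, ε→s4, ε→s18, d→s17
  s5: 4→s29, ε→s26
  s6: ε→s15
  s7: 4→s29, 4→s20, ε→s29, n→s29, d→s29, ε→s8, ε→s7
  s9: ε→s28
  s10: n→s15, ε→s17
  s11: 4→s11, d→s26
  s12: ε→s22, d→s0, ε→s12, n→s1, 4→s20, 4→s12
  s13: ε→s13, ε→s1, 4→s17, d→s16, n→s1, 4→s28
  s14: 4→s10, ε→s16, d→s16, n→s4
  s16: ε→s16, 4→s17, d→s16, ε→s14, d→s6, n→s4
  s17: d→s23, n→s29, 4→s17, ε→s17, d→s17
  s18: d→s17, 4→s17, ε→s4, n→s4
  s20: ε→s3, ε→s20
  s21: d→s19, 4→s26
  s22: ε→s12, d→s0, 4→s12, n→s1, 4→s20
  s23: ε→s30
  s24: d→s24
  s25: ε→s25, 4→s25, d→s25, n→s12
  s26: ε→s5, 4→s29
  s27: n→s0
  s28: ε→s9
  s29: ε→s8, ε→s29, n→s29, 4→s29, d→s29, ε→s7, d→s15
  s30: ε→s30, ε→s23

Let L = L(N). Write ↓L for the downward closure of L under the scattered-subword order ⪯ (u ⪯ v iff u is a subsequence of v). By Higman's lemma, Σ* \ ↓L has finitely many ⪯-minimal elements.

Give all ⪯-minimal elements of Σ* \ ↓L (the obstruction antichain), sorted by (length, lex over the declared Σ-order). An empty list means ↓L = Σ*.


Antichain: [nn4n, ndndn].

|Q|=31, |F|=11, |δ|=91 (35 ε).
min D↑ (8 st, q0=0, F={7}): 0:d→0,n→1,4→0 1:d→2,n→3,4→1 2:d→2,n→4,4→2 3:d→5,n→3,4→6 4:d→6,n→4,4→6 5:d→5,n→4,4→6 6:d→6,n→7,4→6 7:d→7,n→7,4→7 [Hopcroft].
'nn4n': |S_i|=[24, 23, 19, 12, 6] end={s15,s20,s29,s3,s7,s8} ∉↓L; 4/4 deletions ∈↓L.
'ndndn': N↓-sim [24, 23, 17, 11, 9, 6] end={s15,s20,s29,s3,s7,s8} rej; 5/5 del acc.
2 obstructions.


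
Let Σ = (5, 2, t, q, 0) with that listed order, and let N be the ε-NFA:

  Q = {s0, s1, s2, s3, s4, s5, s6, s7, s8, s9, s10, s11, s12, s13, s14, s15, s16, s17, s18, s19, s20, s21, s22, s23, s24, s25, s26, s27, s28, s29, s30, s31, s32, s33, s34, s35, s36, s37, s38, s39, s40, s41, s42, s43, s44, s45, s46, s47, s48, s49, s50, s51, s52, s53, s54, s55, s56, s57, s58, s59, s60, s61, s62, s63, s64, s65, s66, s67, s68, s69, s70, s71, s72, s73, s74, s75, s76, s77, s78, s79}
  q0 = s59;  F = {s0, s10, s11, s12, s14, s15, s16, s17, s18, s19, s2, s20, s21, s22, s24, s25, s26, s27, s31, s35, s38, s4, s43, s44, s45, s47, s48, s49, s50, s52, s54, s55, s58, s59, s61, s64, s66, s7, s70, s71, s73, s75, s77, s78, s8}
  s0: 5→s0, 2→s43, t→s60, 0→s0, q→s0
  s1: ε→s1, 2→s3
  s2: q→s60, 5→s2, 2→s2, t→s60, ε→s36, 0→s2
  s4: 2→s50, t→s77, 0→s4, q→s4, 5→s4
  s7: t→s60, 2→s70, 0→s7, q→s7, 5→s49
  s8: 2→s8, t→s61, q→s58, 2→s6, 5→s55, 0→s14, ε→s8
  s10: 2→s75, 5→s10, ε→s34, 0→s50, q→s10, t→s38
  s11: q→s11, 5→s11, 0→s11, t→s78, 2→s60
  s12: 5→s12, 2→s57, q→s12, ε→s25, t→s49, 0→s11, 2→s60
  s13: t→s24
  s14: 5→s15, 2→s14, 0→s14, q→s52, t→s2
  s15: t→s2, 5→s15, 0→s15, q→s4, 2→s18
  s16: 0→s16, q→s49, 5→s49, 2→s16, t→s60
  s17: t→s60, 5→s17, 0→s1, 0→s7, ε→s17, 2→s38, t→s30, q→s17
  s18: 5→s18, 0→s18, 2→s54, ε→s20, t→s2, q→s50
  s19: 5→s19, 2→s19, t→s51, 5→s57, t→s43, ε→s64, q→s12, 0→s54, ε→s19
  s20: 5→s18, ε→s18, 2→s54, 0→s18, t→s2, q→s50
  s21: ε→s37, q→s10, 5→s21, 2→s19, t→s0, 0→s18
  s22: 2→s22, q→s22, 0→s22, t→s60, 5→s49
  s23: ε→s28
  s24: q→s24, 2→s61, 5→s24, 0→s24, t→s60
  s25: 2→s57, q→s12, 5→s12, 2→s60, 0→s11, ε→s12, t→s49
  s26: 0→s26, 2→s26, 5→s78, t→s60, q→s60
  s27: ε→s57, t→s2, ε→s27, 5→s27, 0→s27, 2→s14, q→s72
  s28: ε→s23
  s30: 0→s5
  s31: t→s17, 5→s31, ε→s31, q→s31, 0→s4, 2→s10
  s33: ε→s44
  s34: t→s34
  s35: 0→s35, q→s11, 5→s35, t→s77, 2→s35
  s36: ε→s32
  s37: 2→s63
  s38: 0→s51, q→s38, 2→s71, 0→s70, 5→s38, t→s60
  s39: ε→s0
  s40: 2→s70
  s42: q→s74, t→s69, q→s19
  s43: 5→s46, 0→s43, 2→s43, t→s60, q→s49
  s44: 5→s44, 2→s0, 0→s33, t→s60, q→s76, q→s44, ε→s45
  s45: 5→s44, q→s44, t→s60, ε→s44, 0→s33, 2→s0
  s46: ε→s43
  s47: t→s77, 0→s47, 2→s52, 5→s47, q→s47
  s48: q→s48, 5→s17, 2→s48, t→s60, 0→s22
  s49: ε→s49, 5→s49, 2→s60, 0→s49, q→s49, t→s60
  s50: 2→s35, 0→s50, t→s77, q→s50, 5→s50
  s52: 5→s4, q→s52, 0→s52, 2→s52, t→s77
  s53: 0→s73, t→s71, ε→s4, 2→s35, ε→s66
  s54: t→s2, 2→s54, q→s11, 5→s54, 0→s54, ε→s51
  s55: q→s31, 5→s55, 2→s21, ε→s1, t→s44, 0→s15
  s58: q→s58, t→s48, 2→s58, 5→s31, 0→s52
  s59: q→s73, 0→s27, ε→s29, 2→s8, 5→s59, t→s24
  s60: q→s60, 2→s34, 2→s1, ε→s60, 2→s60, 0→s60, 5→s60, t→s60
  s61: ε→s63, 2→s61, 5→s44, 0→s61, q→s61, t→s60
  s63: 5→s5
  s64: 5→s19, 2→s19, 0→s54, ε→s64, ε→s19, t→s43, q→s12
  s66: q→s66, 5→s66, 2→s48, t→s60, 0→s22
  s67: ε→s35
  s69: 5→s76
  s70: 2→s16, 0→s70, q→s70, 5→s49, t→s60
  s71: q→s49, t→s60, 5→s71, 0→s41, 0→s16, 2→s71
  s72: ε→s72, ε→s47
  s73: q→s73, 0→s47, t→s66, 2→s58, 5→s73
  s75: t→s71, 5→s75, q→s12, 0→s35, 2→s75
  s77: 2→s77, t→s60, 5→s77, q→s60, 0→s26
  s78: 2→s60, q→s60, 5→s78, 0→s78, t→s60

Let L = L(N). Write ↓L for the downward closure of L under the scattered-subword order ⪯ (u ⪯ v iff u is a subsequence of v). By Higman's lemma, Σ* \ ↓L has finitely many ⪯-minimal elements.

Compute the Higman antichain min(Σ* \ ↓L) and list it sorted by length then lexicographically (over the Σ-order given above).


min(Σ*\↓L) = [tt, 0tq, qt052, 2522q2].

|Q|=80, |F|=45, |δ|=292 (36 ε).
min D↑ (42 st, q0=0, F={9}): 0:5→0,2→1,t→2,q→3,0→4 1:5→5,2→1,t→6,q→7,0→8 2:5→2,2→6,t→9,q→2,0→2 3:5→3,2→7,t→10,q→3,0→11 4:5→4,2→8,t→12,q→11,0→4 5:5→5,2→13,t→14,q→15,0→16 6:5→14,2→6,t→9,q→6,0→6 7:5→15,2→7,t→17,q→7,0→18 8:5→16,2→8,t→12,q→18,0→8 9:5→9,2→9,t→9,q→9,0→9 10:5→10,2→17,t→9,q→10,0→19 11:5→11,2→18,t→20,q→11,0→11 12:5→12,2→12,t→9,q→9,0→12 13:5→13,2→21,t→22,q→23,0→24 14:5→14,2→22,t→9,q→14,0→14 15:5→15,2→23,t→25,q→15,0→26 16:5→16,2→24,t→12,q→26,0→16 17:5→25,2→17,t→9,q→17,0→19 18:5→26,2→18,t→20,q→18,0→18 19:5→27,2→19,t→9,q→19,0→19 20:5→20,2→20,t→9,q→9,0→28 21:5→21,2→21,t→29,q→30,0→31 22:5→22,2→29,t→9,q→22,0→22 23:5→23,2→32,t→33,q→23,0→34 24:5→24,2→31,t→12,q→34,0→24 25:5→25,2→33,t→9,q→25,0→35 26:5→26,2→34,t→20,q→26,0→26 27:5→27,2→9,t→9,q→27,0→27 28:5→36,2→28,t→9,q→9,0→28 29:5→29,2→29,t→9,q→27,0→29 30:5→30,2→9,t→27,q→30,0→37 31:5→31,2→31,t→12,q→37,0→31 32:5→32,2→32,t→38,q→30,0→39 33:5→33,2→38,t→9,q→33,0→40 34:5→34,2→39,t→20,q→34,0→34 35:5→27,2→40,t→9,q→35,0→35 36:5→36,2→9,t→9,q→9,0→36 37:5→37,2→9,t→36,q→37,0→37 38:5→38,2→38,t→9,q→27,0→41 39:5→39,2→39,t→20,q→37,0→39 40:5→27,2→41,t→9,q→40,0→40 41:5→27,2→41,t→9,q→27,0→41 (ε-aug+det+¬).
'tt': |S_i|=[64, 34, 6] end={s1,s3,s30,s34,s5,s60} — reject; 2/2 deletions ∈↓L.
'0tq': |S_i|=[64, 42, 10, 4] end={s1,s3,s34,s60} — reject; 3/3 single-dels accept.
'qt052': |S_i|=[64, 46, 21, 14, 6, 4] end={s1,s3,s34,s60} ∉↓L; 5/5 single-dels accept.
'2522q2': run [64, 56, 48, 37, 28, 10, 5] end={s1,s3,s34,s57,s60} ∉↓L; 6/6 del acc.
4 obstructions.


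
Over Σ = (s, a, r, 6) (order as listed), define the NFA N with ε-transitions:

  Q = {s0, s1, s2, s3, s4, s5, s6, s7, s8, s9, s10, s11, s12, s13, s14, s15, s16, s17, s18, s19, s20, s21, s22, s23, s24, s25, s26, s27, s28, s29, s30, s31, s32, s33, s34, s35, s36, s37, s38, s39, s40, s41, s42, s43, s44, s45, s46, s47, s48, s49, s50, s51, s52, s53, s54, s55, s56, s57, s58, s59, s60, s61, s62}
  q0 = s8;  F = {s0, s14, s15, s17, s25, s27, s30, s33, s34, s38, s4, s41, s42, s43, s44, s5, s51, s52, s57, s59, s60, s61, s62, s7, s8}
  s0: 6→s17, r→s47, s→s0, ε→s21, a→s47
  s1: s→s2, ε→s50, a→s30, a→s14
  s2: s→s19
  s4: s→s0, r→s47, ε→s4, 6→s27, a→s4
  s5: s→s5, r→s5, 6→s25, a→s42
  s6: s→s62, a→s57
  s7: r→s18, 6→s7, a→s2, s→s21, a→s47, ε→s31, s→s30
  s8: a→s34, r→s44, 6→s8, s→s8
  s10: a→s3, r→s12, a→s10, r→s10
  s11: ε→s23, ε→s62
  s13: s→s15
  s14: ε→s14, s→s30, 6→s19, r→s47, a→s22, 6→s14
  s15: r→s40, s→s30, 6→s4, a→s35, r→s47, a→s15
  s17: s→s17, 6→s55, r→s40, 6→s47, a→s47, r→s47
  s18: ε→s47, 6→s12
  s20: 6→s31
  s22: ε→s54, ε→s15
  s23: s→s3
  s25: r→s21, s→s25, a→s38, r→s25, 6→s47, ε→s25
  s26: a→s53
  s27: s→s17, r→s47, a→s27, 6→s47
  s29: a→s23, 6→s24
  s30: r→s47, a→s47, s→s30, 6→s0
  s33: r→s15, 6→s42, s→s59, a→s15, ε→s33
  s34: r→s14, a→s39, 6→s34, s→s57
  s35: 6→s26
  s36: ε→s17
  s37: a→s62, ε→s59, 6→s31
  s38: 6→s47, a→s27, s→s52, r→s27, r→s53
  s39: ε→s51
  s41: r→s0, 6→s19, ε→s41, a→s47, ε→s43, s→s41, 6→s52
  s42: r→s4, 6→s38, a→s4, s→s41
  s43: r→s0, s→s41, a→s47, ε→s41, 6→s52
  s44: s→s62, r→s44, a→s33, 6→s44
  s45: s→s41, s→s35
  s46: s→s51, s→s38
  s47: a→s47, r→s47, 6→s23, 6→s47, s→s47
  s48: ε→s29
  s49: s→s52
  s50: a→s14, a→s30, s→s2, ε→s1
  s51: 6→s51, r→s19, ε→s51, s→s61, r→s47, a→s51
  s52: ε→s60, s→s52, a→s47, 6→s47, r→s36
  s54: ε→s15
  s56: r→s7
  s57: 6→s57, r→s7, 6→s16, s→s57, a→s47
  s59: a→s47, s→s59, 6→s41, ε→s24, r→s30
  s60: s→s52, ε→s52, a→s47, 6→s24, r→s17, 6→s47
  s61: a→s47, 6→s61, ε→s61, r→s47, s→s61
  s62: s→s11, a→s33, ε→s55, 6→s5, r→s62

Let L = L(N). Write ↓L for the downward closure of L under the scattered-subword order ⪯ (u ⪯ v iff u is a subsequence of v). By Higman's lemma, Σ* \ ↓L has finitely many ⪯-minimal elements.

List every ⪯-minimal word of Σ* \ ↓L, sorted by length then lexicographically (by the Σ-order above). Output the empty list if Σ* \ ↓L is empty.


min(Σ*\↓L) = [asa, aar, arr, rs666, ra666].

|Q|=63, |F|=25, |δ|=174 (27 ε).
min D↑ (24 st, q0=0, F={8}): 0:s→0,a→1,r→2,6→0 1:s→3,a→4,r→5,6→1 2:s→6,a→7,r→2,6→2 3:s→3,a→8,r→9,6→3 4:s→10,a→4,r→8,6→4 5:s→11,a→12,r→8,6→5 6:s→6,a→7,r→6,6→13 7:s→14,a→12,r→12,6→15 8:s→8,a→8,r→8,6→8 9:s→11,a→8,r→8,6→9 10:s→10,a→8,r→8,6→10 11:s→11,a→8,r→8,6→16 12:s→11,a→12,r→8,6→17 13:s→13,a→15,r→13,6→18 14:s→14,a→8,r→11,6→19 15:s→19,a→17,r→17,6→20 16:s→16,a→8,r→8,6→21 17:s→16,a→17,r→8,6→22 18:s→18,a→20,r→18,6→8 19:s→19,a→8,r→16,6→23 20:s→23,a→22,r→22,6→8 21:s→21,a→8,r→8,6→8 22:s→21,a→22,r→8,6→8 23:s→23,a→8,r→21,6→8 [Hopcroft].
'asa': run [46, 40, 25, 5] end={s19,s2,s23,s3,s47} rej; 3/3 single-dels accept.
'aar': |S_i|=[46, 40, 22, 5] end={s19,s23,s3,s40,s47} — reject; 3/3 deletions ∈↓L.
'arr': run [46, 40, 25, 6] end={s12,s18,s23,s3,s40,s47} — reject; 3/3 single-dels accept.
'rs666': |S_i|=[46, 39, 30, 23, 16, 5] end={s23,s24,s3,s47,s55} ∉↓L; 5/5 deletions ∈↓L.
'ra666': |S_i|=[46, 39, 29, 21, 14, 5] end={s23,s24,s3,s47,s55} ∉↓L; 5/5 deletions ∈↓L.
5 obstructions.


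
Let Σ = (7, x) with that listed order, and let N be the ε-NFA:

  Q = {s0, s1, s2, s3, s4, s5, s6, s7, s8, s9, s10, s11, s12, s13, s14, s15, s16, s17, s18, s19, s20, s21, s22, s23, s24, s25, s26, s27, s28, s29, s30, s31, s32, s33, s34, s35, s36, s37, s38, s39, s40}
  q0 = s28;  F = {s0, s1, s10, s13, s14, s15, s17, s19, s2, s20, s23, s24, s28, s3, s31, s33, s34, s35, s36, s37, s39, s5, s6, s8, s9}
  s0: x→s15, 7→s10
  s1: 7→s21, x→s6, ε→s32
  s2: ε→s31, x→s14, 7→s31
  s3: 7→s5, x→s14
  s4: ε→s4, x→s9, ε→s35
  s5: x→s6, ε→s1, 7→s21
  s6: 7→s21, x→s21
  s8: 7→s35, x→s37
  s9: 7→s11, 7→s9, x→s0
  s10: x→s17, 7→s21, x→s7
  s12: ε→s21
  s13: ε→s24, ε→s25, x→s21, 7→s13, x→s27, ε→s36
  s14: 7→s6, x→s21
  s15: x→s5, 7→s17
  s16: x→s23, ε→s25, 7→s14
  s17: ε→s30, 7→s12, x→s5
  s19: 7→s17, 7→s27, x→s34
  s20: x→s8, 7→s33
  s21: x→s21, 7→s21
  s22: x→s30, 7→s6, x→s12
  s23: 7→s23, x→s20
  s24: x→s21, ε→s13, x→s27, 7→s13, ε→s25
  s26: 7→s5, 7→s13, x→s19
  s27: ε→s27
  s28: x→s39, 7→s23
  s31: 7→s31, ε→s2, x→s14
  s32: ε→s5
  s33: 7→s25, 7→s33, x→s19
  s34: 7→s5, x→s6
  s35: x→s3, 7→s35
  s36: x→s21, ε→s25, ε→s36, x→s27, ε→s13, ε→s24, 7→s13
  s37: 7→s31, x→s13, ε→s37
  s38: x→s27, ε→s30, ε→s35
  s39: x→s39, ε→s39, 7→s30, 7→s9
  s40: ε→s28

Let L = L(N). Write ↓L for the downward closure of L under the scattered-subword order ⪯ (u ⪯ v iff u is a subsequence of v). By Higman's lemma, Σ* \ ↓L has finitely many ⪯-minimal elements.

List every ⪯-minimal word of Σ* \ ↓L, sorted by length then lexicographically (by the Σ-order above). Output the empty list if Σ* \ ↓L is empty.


|Q|=41, |F|=25, |δ|=95 (25 ε).
min D↑ (22 st, q0=0, F={18}): 0:7→1,x→2 1:7→1,x→3 2:7→4,x→2 3:7→5,x→6 4:7→4,x→7 5:7→5,x→8 6:7→9,x→10 7:7→11,x→12 8:7→13,x→14 9:7→9,x→15 10:7→16,x→17 11:7→18,x→13 12:7→13,x→19 13:7→18,x→19 14:7→19,x→20 15:7→19,x→21 16:7→16,x→21 17:7→17,x→18 18:7→18,x→18 19:7→18,x→20 20:7→18,x→18 21:7→20,x→18 [Hopcroft].
'x7x77': N↓-sim [33, 31, 27, 17, 11, 2] end={s12,s21} — reject; 5/5 deletions ∈↓L.
'7xxxxx': run [33, 31, 28, 24, 16, 8, 2] end={s21,s27} — reject; 6/6 del acc.
'x7xxx7': run [33, 31, 27, 17, 12, 5, 1] end={s21} — reject; 6/6 single-dels accept.
3 words, ⪯-incomp.

min(Σ*\↓L) = [x7x77, 7xxxxx, x7xxx7].


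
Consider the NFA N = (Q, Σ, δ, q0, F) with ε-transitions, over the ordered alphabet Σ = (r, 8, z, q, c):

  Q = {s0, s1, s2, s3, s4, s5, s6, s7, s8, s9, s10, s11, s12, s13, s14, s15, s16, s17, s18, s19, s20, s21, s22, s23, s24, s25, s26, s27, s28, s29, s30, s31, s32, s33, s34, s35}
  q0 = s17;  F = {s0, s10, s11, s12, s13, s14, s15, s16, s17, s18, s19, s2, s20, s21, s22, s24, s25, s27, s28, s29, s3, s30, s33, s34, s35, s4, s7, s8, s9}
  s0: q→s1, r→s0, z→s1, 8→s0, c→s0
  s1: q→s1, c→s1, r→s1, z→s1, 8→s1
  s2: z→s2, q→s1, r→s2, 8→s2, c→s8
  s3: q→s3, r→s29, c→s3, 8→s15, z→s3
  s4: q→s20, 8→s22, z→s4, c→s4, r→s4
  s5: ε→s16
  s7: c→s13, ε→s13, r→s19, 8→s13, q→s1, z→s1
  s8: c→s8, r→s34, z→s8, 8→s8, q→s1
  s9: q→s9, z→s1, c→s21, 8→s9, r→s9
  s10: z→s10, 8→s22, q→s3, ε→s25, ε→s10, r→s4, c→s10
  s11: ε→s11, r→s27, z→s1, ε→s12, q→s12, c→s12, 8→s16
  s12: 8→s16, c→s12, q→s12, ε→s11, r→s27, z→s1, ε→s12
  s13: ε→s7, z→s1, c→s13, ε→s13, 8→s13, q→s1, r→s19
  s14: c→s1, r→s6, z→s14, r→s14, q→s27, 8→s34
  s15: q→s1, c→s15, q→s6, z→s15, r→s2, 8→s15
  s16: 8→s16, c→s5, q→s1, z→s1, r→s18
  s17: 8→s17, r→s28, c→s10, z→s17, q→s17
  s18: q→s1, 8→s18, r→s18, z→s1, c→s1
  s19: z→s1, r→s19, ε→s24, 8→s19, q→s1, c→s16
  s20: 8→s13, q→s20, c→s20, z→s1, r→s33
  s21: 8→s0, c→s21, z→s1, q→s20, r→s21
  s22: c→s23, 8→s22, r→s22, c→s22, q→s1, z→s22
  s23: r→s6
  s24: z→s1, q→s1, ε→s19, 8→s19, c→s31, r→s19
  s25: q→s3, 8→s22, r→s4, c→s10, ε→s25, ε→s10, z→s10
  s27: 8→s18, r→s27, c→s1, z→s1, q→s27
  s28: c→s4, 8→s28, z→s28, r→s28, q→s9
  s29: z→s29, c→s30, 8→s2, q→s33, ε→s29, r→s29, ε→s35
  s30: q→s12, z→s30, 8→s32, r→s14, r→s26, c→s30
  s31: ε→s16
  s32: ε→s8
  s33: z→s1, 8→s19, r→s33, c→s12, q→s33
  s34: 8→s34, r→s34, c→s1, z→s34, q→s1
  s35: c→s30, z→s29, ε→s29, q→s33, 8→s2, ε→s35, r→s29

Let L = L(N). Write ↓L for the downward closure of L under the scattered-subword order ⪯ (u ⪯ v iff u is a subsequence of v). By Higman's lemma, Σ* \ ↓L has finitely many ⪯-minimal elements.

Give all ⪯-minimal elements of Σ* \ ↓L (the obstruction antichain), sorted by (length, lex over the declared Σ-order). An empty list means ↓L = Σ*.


Antichain: [rqz, c8q, cqrcrc].

|Q|=36, |F|=29, |δ|=175 (20 ε).
min D↑ (25 st, q0=0, F={7}): 0:r→1,8→0,z→0,q→0,c→2 1:r→1,8→1,z→1,q→3,c→4 2:r→4,8→5,z→2,q→6,c→2 3:r→3,8→3,z→7,q→3,c→8 4:r→4,8→5,z→4,q→9,c→4 5:r→5,8→5,z→5,q→7,c→5 6:r→10,8→11,z→6,q→6,c→6 7:r→7,8→7,z→7,q→7,c→7 8:r→8,8→12,z→7,q→9,c→8 9:r→13,8→14,z→7,q→9,c→9 10:r→10,8→15,z→10,q→13,c→16 11:r→15,8→11,z→11,q→7,c→11 12:r→12,8→12,z→7,q→7,c→12 13:r→13,8→17,z→7,q→13,c→18 14:r→17,8→14,z→7,q→7,c→14 15:r→15,8→15,z→15,q→7,c→19 16:r→20,8→19,z→16,q→18,c→16 17:r→17,8→17,z→7,q→7,c→21 18:r→22,8→21,z→7,q→18,c→18 19:r→23,8→19,z→19,q→7,c→19 20:r→20,8→23,z→20,q→22,c→7 21:r→24,8→21,z→7,q→7,c→21 22:r→22,8→24,z→7,q→22,c→7 23:r→23,8→23,z→23,q→7,c→7 24:r→24,8→24,z→7,q→7,c→7 [Hopcroft].
'rqz': |S_i|=[36, 31, 17, 1] end={s1} rej; 3/3 deletions ∈↓L.
'c8q': run [36, 33, 18, 2] end={s1,s6} ∉↓L; 3/3 del acc.
'cqrcrc': N↓-sim [36, 33, 26, 21, 15, 7, 1] end={s1} — reject; 6/6 deletions ∈↓L.
3 minimals (antichain).


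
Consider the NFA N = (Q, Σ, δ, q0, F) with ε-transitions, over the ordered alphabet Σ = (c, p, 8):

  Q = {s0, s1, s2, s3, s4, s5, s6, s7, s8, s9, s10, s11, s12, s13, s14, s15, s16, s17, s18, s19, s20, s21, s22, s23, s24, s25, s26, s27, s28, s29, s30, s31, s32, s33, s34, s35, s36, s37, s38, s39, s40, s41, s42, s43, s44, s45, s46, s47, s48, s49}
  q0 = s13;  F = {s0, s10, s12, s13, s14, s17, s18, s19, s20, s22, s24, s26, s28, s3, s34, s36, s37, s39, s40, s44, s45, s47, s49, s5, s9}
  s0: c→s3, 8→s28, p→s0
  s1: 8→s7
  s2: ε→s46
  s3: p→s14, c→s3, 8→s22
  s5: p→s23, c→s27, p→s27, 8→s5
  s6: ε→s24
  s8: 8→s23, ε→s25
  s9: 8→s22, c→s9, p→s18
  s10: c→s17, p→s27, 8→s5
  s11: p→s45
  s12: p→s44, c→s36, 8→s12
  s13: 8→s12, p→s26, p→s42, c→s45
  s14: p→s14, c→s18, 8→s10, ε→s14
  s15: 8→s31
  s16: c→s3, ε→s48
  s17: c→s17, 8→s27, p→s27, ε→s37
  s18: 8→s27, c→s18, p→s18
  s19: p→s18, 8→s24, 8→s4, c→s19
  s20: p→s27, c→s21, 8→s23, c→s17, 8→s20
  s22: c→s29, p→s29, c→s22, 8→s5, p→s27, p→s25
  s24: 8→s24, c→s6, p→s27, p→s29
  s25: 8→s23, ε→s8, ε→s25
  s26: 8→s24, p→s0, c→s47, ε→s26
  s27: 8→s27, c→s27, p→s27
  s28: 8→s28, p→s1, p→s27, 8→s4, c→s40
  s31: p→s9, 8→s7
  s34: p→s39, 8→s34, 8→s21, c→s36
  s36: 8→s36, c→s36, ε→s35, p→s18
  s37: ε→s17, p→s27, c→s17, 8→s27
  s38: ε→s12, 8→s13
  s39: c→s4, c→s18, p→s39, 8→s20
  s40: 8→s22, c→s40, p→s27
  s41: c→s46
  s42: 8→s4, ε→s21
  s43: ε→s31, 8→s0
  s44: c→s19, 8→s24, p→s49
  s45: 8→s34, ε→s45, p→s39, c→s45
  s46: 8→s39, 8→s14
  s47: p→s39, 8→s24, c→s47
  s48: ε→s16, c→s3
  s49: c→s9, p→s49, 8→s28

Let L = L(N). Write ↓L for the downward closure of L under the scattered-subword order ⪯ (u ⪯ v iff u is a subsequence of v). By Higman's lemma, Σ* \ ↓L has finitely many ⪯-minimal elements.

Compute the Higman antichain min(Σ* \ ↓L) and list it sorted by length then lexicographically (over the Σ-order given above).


|Q|=50, |F|=25, |δ|=122 (16 ε).
min D↑ (25 st, q0=0, F={15}): 0:c→1,p→2,8→3 1:c→1,p→4,8→5 2:c→6,p→7,8→8 3:c→9,p→10,8→3 4:c→11,p→4,8→12 5:c→9,p→4,8→5 6:c→6,p→4,8→8 7:c→13,p→7,8→14 8:c→8,p→15,8→8 9:c→9,p→11,8→9 10:c→16,p→17,8→8 11:c→11,p→11,8→15 12:c→18,p→15,8→12 13:c→13,p→19,8→20 14:c→21,p→15,8→14 15:c→15,p→15,8→15 16:c→16,p→11,8→8 17:c→22,p→17,8→14 18:c→18,p→15,8→15 19:c→11,p→19,8→23 20:c→20,p→15,8→24 21:c→21,p→15,8→20 22:c→22,p→11,8→20 23:c→18,p→15,8→24 24:c→15,p→15,8→24 [Hopcroft].
'p8p': |S_i|=[37, 31, 19, 7] end={s1,s23,s25,s27,s29,s7,s8} rej; 3/3 deletions ∈↓L.
'cpc8': N↓-sim [37, 27, 15, 6, 1] end={s27} — reject; 4/4 single-dels accept.
'8cp8': |S_i|=[37, 29, 19, 6, 2] end={s23,s27} rej; 4/4 deletions ∈↓L.
'ppc88c': N↓-sim [37, 31, 24, 17, 10, 3, 1] end={s27} ∉↓L; 6/6 single-dels accept.
4 words, ⪯-incomp.

min(Σ*\↓L) = [p8p, cpc8, 8cp8, ppc88c].


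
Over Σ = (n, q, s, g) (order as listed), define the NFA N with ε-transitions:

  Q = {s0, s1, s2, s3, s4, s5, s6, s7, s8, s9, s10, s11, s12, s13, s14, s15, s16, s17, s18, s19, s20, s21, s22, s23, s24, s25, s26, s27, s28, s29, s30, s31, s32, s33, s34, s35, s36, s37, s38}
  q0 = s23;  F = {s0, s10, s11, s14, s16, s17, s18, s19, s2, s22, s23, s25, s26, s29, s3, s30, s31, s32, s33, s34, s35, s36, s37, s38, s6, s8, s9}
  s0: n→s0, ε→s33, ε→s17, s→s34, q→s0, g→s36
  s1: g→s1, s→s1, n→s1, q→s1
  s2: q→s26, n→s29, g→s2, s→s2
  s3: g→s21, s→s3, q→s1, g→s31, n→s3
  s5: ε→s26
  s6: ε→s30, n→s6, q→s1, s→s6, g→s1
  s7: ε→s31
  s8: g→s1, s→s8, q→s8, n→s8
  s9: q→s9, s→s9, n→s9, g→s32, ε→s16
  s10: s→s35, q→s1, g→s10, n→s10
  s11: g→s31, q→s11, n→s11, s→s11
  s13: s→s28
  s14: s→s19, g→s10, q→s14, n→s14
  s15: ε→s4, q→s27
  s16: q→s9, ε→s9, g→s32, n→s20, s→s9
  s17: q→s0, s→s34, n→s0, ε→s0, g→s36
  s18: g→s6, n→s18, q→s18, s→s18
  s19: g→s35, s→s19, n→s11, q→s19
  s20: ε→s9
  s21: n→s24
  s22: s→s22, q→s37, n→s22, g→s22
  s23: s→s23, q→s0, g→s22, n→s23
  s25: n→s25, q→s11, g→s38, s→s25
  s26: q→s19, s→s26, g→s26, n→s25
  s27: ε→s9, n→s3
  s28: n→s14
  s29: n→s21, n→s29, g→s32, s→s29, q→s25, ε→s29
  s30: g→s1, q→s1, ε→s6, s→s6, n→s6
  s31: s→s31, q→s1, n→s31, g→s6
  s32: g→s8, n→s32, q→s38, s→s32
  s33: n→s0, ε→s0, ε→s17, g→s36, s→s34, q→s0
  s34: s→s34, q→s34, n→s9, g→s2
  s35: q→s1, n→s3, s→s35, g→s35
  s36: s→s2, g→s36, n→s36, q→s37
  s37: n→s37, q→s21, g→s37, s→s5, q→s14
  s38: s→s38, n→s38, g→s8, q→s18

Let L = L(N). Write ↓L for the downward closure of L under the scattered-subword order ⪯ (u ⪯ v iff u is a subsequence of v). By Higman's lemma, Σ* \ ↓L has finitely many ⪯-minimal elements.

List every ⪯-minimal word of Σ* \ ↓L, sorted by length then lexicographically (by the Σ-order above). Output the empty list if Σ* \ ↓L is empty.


|Q|=39, |F|=27, |δ|=135 (15 ε).
min D↑ (24 st, q0=0, F={19}): 0:n→0,q→1,s→0,g→2 1:n→1,q→1,s→3,g→4 2:n→2,q→5,s→2,g→2 3:n→6,q→3,s→3,g→7 4:n→4,q→5,s→7,g→4 5:n→5,q→8,s→9,g→5 6:n→6,q→6,s→6,g→10 7:n→11,q→9,s→7,g→7 8:n→8,q→8,s→12,g→13 9:n→14,q→12,s→9,g→9 10:n→10,q→15,s→10,g→16 11:n→11,q→14,s→11,g→10 12:n→17,q→12,s→12,g→18 13:n→13,q→19,s→18,g→13 14:n→14,q→17,s→14,g→15 15:n→15,q→20,s→15,g→16 16:n→16,q→16,s→16,g→19 17:n→17,q→17,s→17,g→21 18:n→22,q→19,s→18,g→18 19:n→19,q→19,s→19,g→19 20:n→20,q→20,s→20,g→23 21:n→21,q→19,s→21,g→23 22:n→22,q→19,s→22,g→21 23:n→23,q→19,s→23,g→19.
'gqqgq': run [32, 24, 19, 14, 9, 1] end={s1} — reject; 5/5 deletions ∈↓L.
'qsnggg': N↓-sim [32, 30, 23, 17, 10, 4, 1] end={s1} rej; 6/6 deletions ∈↓L.
2 minimals (antichain).

min(Σ*\↓L) = [gqqgq, qsnggg].


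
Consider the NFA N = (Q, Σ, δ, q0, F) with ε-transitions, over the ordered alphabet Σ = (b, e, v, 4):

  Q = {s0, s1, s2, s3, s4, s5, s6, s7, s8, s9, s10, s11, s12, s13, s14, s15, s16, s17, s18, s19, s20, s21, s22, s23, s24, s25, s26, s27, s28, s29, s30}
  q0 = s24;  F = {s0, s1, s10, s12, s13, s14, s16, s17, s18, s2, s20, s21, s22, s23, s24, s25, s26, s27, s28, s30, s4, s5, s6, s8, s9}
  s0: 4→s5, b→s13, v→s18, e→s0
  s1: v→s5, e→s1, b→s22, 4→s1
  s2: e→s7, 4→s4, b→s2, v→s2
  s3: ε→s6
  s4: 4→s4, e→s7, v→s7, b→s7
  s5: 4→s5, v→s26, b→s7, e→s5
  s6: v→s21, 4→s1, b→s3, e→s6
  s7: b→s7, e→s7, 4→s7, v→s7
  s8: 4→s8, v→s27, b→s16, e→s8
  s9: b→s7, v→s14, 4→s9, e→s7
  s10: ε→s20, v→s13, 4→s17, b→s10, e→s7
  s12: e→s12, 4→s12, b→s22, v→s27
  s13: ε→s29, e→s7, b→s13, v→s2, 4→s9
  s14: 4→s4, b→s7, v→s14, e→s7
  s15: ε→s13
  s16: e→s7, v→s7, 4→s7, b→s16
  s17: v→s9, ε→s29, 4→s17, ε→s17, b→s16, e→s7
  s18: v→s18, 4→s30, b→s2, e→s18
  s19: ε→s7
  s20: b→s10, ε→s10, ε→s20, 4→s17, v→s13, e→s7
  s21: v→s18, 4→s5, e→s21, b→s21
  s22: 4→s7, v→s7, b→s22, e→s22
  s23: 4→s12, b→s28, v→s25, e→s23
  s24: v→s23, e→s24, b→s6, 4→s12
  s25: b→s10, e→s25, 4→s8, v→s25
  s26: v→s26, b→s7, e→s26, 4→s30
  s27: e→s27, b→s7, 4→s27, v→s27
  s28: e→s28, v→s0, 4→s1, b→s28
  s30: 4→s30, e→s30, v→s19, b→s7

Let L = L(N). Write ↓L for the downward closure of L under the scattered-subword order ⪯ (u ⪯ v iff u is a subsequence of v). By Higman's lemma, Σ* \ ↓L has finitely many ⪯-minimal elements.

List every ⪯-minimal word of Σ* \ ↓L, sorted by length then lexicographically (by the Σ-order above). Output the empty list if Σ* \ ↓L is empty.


A = [4bv, 4b4, 4vb, bv4b, vvbe, bvv4v].

|Q|=31, |F|=25, |δ|=113 (9 ε).
min D↑ (25 st, q0=0, F={15}): 0:b→1,e→0,v→2,4→3 1:b→1,e→1,v→4,4→5 2:b→6,e→2,v→7,4→3 3:b→8,e→3,v→9,4→3 4:b→4,e→4,v→10,4→11 5:b→8,e→5,v→11,4→5 6:b→6,e→6,v→12,4→5 7:b→13,e→7,v→7,4→14 8:b→8,e→8,v→15,4→15 9:b→15,e→9,v→9,4→9 10:b→16,e→10,v→10,4→17 11:b→15,e→11,v→18,4→11 12:b→19,e→12,v→10,4→11 13:b→13,e→15,v→19,4→20 14:b→21,e→14,v→9,4→14 15:b→15,e→15,v→15,4→15 16:b→16,e→15,v→16,4→22 17:b→15,e→17,v→15,4→17 18:b→15,e→18,v→18,4→17 19:b→19,e→15,v→16,4→23 20:b→21,e→15,v→23,4→20 21:b→21,e→15,v→15,4→15 22:b→15,e→15,v→15,4→22 23:b→15,e→15,v→24,4→23 24:b→15,e→15,v→24,4→22 [Hopcroft].
'4bv': |S_i|=[29, 16, 3, 1] end={s7} — reject; 3/3 deletions ∈↓L.
'4b4': run [29, 16, 3, 1] end={s7} ∉↓L; 3/3 deletions ∈↓L.
'4vb': run [29, 16, 9, 1] end={s7} — reject; 3/3 del acc.
'bv4b': run [29, 23, 14, 8, 1] end={s7} ∉↓L; 4/4 single-dels accept.
'vvbe': |S_i|=[29, 26, 20, 11, 1] end={s7} rej; 4/4 deletions ∈↓L.
'bvv4v': run [29, 23, 14, 8, 4, 2] end={s19,s7} ∉↓L; 5/5 single-dels accept.
6 minimals (antichain).
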